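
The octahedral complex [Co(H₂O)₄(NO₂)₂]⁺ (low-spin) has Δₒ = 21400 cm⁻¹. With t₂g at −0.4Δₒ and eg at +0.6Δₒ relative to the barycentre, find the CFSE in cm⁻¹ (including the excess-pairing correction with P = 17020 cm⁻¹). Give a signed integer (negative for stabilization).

Ligand charges: 4×(+0) from H₂O and 2×(-1) from NO₂⁻ sum to -2; with overall charge +1, Co is +3.
Co is in group 9, so Co³⁺ is d⁶ (9 − 3 = 6).
The d⁶ electrons fill as t₂g⁶ eg⁰.
CFSE(orbital) = 6×(-0.4Δₒ) + 0×(0.6Δₒ) = -2.4Δₒ; with Δₒ = 21400 cm⁻¹ that is -51360 cm⁻¹.
High-spin d⁶ would be t₂g⁴ eg² with 1 pair; low-spin has 3, so 2 excess pairs cost +2P = +34040 cm⁻¹.
Net CFSE = -51360 + 34040 = -17320 cm⁻¹.

-17320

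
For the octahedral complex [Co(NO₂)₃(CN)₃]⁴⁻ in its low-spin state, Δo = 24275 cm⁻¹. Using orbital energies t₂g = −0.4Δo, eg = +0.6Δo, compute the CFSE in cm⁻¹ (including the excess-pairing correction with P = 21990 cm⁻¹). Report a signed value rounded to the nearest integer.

-21705

Ligand charges: 3×(-1) from NO₂⁻ and 3×(-1) from CN⁻ sum to -6; with overall charge -4, Co is +2.
Co is in group 9, so Co²⁺ is d⁷ (9 − 2 = 7).
Configuration: t₂g⁶ eg¹.
Orbital CFSE = 6(-0.4) + 1(0.6) = -1.8Δo = -1.8 × 24275 = -43695 cm⁻¹.
Pairing penalty: 3 pairs vs 2 in the high-spin reference → 1 extra × P = 21990 cm⁻¹.
Overall CFSE = -43695 + 21990 = -21705 cm⁻¹.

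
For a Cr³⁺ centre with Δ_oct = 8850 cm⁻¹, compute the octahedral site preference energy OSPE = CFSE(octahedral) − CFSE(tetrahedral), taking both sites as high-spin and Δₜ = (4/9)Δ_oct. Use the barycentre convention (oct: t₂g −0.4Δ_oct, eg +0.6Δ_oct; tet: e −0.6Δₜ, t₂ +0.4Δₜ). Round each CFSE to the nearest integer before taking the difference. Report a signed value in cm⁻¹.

Cr is in group 6, so Cr³⁺ is d³ (6 − 3 = 3).
In an octahedral site d³ (HS) is t₂g³ eg⁰, giving CFSE(oct) = -1.2Δ_oct = -10620 cm⁻¹.
In a tetrahedral site the filling is e² t₂¹: CFSE(tet) = -0.8Δₜ = -0.8 × (4/9)(8850) = -3147 cm⁻¹.
OSPE = -10620 − (-3147) = -7473 cm⁻¹.

-7473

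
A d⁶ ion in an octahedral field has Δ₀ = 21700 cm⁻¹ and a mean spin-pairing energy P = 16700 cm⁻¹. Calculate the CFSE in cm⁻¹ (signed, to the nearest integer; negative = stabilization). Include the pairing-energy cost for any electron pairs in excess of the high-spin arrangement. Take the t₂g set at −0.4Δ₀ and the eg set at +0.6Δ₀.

-18680

Since Δ₀ = 21700 cm⁻¹ > P = 16700 cm⁻¹, the complex adopts the low-spin configuration.
Configuration: t₂g⁶ eg⁰.
Orbital CFSE = -2.4Δ₀ = -2.4 × 21700 = -52080 cm⁻¹.
Excess pairs vs high-spin: 3 − 1 = 2; pairing cost = +33400 cm⁻¹.
Net CFSE = -52080 + 33400 = -18680 cm⁻¹.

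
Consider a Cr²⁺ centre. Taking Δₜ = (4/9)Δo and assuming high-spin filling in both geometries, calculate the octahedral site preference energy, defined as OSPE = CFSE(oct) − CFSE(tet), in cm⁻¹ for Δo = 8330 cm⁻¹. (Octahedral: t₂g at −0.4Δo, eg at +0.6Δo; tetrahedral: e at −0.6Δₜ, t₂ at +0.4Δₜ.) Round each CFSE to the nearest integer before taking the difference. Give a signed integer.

Cr is in group 6, so Cr²⁺ is d⁴ (6 − 2 = 4).
Octahedral (high-spin): t2g^3 e_g^1, CFSE = 3(−0.4) + 1(+0.6) = -0.6Δo = -0.6 × 8330 = -4998 cm⁻¹.
Tetrahedral e^2 t2^2 gives -0.4Δₜ = -0.4 × (4/9) × 8330 = -1481 cm⁻¹.
OSPE = -4998 − (-1481) = -3517 cm⁻¹.

-3517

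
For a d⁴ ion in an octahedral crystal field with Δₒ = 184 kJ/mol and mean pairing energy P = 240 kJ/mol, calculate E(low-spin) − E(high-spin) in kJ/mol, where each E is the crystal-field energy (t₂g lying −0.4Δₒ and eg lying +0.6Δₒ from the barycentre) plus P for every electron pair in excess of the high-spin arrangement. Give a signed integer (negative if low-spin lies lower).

56

In the high-spin limit (t₂g³ eg¹) the orbital term is -0.6Δₒ = -110 kJ/mol, with no excess pairing.
Low-spin: t₂g⁴ eg⁰, orbital CFSE = -1.6Δₒ = -294 kJ/mol; plus 1 excess pair × P = +240 kJ/mol; total -54 kJ/mol.
Thus E(LS) − E(HS) = 56 kJ/mol.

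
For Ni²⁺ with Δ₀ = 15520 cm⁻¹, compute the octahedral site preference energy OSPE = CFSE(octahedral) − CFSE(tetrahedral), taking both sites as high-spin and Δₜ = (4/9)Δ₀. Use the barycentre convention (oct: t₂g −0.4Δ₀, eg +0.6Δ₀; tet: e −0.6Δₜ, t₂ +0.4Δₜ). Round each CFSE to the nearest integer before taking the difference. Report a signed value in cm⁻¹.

Ni sits in group 10; removing 2 electrons leaves Ni²⁺ with 10 − 2 = 8 d electrons.
Octahedral (high-spin): t2g^6 e_g^2, CFSE = 6(−0.4) + 2(+0.6) = -1.2Δ₀ = -1.2 × 15520 = -18624 cm⁻¹.
In a tetrahedral site the filling is e^4 t2^4: CFSE(tet) = -0.8Δₜ = -0.8 × (4/9)(15520) = -5518 cm⁻¹.
Subtracting, OSPE = -18624 − (-5518) = -13106 cm⁻¹.

-13106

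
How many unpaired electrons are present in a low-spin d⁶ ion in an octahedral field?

0

Configuration: t₂g⁶ eg⁰, giving 0 unpaired electrons.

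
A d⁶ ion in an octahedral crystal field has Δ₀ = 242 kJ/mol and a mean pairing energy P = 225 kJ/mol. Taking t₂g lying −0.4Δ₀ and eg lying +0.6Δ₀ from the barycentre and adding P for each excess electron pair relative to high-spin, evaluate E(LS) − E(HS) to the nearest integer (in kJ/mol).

High-spin d⁶ fills as t₂g⁴ eg² with CFSE 4(−0.4) + 2(+0.6) = -0.4Δ₀ = -97 kJ/mol.
For low-spin the configuration is t₂g⁶ eg⁰: orbital energy -2.4 × 242 = -581 kJ/mol, and 2 additional pairs relative to high-spin add 450 kJ/mol, giving -131 kJ/mol.
The difference is -131 − (-97) = -34 kJ/mol, so low-spin lies lower.

-34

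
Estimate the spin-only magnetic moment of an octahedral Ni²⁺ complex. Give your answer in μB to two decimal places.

2.83 μB

Ni²⁺: group 10, so d-count = 10 − 2 = 8.
Configuration: t₂g⁶ eg² → 2 unpaired electrons.
μ(spin-only) = √[2(2+2)] = √8 ≈ 2.83 μB.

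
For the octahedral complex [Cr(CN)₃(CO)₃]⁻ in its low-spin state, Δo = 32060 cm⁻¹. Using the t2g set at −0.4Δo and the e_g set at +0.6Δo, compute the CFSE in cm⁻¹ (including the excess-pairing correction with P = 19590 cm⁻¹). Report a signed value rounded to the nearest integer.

Ligand charges: 3×(-1) from CN⁻ and 3×(+0) from CO sum to -3; with overall charge -1, Cr is +2.
Cr is in group 6, so Cr²⁺ is d⁴ (6 − 2 = 4).
The d⁴ electrons fill as t2g^4 e_g^0.
Orbital CFSE = 4(-0.4) + 0(0.6) = -1.6Δo = -1.6 × 32060 = -51296 cm⁻¹.
Relative to high-spin t2g^3 e_g^1 (0 paired), the low-spin configuration has 1 additional pair, contributing +1 × 19590 = +19590 cm⁻¹.
Overall CFSE = -51296 + 19590 = -31706 cm⁻¹.

-31706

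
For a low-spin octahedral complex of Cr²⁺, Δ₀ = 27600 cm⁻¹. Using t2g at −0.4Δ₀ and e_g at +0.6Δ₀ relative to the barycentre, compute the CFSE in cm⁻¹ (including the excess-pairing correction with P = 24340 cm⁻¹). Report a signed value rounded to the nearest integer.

Group 6 minus oxidation state +2 gives a d⁴ configuration for Cr²⁺.
Configuration: t2g^4 e_g^0.
The orbital stabilization is -1.6Δ₀ = -1.6 × 27600 = -44160 cm⁻¹.
Pairing penalty: 1 pair vs 0 in the high-spin reference → 1 extra × P = 24340 cm⁻¹.
Net CFSE = -44160 + 24340 = -19820 cm⁻¹.

-19820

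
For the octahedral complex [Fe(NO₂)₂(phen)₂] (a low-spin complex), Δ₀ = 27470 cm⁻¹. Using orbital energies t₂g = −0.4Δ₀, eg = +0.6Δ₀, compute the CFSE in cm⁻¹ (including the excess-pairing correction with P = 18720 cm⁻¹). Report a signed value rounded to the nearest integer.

Ligand charges: 2×(-1) from NO₂⁻ and 2×(+0) from phen sum to -2; with overall charge +0, Fe is +2.
Fe is in group 8, so Fe²⁺ is d⁶ (8 − 2 = 6).
Configuration: t₂g⁶ eg⁰.
The orbital stabilization is -2.4Δ₀ = -2.4 × 27470 = -65928 cm⁻¹.
Pairing penalty: 3 pairs vs 1 in the high-spin reference → 2 extra × P = 37440 cm⁻¹.
Overall CFSE = -65928 + 37440 = -28488 cm⁻¹.

-28488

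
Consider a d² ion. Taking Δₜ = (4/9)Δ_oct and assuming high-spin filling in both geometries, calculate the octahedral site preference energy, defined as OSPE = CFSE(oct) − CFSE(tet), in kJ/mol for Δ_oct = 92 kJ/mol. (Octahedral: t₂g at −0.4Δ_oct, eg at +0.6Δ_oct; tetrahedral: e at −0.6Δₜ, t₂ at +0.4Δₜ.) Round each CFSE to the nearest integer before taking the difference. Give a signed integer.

-25

Octahedral high-spin t2g^2 e_g^0: CFSE = -0.8 × 92 = -74 kJ/mol.
Tetrahedral: e^2 t2^0, CFSE = 2(−0.6) + 0(+0.4) = -1.2Δₜ = -1.2 × (4/9) × 92 = -49 kJ/mol.
Subtracting, OSPE = -74 − (-49) = -25 kJ/mol.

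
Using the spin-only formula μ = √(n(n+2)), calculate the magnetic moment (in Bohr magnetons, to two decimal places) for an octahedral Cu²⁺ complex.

Cu²⁺: group 11, so d-count = 11 − 2 = 9.
Configuration: t2g^6 e_g^3 → 1 unpaired electron.
μ(spin-only) = √[1(1+2)] = √3 ≈ 1.73 Bohr magnetons.

1.73 Bohr magnetons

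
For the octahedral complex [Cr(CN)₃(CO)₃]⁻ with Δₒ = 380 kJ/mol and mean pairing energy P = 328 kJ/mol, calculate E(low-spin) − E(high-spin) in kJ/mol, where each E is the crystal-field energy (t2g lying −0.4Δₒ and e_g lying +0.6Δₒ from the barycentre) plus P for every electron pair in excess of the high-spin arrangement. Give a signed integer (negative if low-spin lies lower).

-52

Ligand charges: 3×(-1) from CN⁻ and 3×(+0) from CO sum to -3; with overall charge -1, Cr is +2.
Cr sits in group 6; removing 2 electrons leaves Cr²⁺ with 6 − 2 = 4 d electrons.
In the high-spin limit (t2g^3 e_g^1) the orbital term is -0.6Δₒ = -228 kJ/mol, with no excess pairing.
Low-spin t2g^4 e_g^0 gives -1.6Δₒ = -608 kJ/mol, but forming 1 extra pair costs 1P = 328 kJ/mol, so E(LS) = -608 + 328 = -280 kJ/mol.
Thus E(LS) − E(HS) = -52 kJ/mol.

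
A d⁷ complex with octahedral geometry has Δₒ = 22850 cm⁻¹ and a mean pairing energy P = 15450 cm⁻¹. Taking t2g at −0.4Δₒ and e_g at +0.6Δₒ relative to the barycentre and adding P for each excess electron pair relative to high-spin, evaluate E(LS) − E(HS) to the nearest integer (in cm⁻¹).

High-spin: t2g^5 e_g^2, CFSE = -0.8Δₒ = -18280 cm⁻¹.
For low-spin the configuration is t2g^6 e_g^1: orbital energy -1.8 × 22850 = -41130 cm⁻¹, and 1 additional pair relative to high-spin adds 15450 cm⁻¹, giving -25680 cm⁻¹.
Thus E(LS) − E(HS) = -7400 cm⁻¹.

-7400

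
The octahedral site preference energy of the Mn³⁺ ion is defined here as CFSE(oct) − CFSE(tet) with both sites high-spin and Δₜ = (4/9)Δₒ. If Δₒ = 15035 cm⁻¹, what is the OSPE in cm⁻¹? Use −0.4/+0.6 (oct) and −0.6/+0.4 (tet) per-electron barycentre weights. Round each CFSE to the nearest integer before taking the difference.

-6348

Group 7 minus oxidation state +3 gives a d⁴ configuration for Mn³⁺.
Octahedral high-spin t2g^3 e_g^1: CFSE = -0.6 × 15035 = -9021 cm⁻¹.
Tetrahedral e^2 t2^2 gives -0.4Δₜ = -0.4 × (4/9) × 15035 = -2673 cm⁻¹.
OSPE = -9021 − (-2673) = -6348 cm⁻¹.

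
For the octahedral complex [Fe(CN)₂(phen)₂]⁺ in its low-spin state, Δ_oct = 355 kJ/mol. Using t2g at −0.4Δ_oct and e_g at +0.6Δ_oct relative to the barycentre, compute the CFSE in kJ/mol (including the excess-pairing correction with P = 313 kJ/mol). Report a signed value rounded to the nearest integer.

Ligand charges: 2×(-1) from CN⁻ and 2×(+0) from phen sum to -2; with overall charge +1, Fe is +3.
Group 8 minus oxidation state +3 gives a d⁵ configuration for Fe³⁺.
Configuration: t2g^5 e_g^0.
CFSE(orbital) = 5×(-0.4Δ_oct) + 0×(0.6Δ_oct) = -2.0Δ_oct; with Δ_oct = 355 kJ/mol that is -710 kJ/mol.
Relative to high-spin t2g^3 e_g^2 (0 paired), the low-spin configuration has 2 additional pairs, contributing +2 × 313 = +626 kJ/mol.
Combining: -710 + 626 = -84 kJ/mol.

-84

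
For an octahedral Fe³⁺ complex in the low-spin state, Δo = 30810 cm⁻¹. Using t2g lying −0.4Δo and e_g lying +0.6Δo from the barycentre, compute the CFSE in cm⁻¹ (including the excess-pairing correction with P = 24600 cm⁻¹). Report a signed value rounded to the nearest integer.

Fe sits in group 8; removing 3 electrons leaves Fe³⁺ with 8 − 3 = 5 d electrons.
Configuration: t2g^5 e_g^0.
Orbital CFSE = 5(-0.4) + 0(0.6) = -2.0Δo = -2.0 × 30810 = -61620 cm⁻¹.
High-spin d⁵ would be t2g^3 e_g^2 with 0 pairs; low-spin has 2, so 2 excess pairs cost +2P = +49200 cm⁻¹.
Combining: -61620 + 49200 = -12420 cm⁻¹.

-12420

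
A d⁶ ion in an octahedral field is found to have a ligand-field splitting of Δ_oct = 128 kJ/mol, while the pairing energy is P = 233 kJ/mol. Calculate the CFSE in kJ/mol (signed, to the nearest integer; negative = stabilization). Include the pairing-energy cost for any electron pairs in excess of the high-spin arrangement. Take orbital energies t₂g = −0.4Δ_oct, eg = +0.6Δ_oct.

-51

With Δ_oct < P the complex is high-spin.
Configuration: t₂g⁴ eg².
Orbital CFSE = -0.4Δ_oct = -0.4 × 128 = -51 kJ/mol.
High-spin has no excess pairs, so no pairing correction applies.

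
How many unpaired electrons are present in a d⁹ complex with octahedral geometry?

Configuration: t₂g⁶ eg³, giving 1 unpaired electron.

1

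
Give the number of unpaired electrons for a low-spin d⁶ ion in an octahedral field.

Configuration: t2g^6 e_g^0, giving 0 unpaired electrons.

0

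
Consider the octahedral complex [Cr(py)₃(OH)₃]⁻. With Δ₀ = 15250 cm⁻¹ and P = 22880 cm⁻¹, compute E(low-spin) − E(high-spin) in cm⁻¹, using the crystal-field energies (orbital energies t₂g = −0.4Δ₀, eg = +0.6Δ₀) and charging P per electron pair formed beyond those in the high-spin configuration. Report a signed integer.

Ligand charges: 3×(+0) from py and 3×(-1) from OH⁻ sum to -3; with overall charge -1, Cr is +2.
Group 6 minus oxidation state +2 gives a d⁴ configuration for Cr²⁺.
High-spin: t₂g³ eg¹, CFSE = -0.6Δ₀ = -9150 cm⁻¹.
Low-spin: t₂g⁴ eg⁰, orbital CFSE = -1.6Δ₀ = -24400 cm⁻¹; plus 1 excess pair × P = +22880 cm⁻¹; total -1520 cm⁻¹.
The difference is -1520 − (-9150) = 7630 cm⁻¹, so high-spin lies lower.

7630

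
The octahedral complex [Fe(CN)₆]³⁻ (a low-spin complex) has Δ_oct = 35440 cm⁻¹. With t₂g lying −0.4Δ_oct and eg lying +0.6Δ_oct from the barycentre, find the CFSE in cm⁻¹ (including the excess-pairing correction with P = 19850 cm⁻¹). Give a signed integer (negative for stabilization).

Each CN⁻ contributes -1; 6 × (-1) = -6. With overall charge -3, Fe is in the +3 oxidation state.
Group 8 minus oxidation state +3 gives a d⁵ configuration for Fe³⁺.
The d⁵ electrons fill as t₂g⁵ eg⁰.
The orbital stabilization is -2.0Δ_oct = -2.0 × 35440 = -70880 cm⁻¹.
Pairing penalty: 2 pairs vs 0 in the high-spin reference → 2 extra × P = 39700 cm⁻¹.
Net CFSE = -70880 + 39700 = -31180 cm⁻¹.

-31180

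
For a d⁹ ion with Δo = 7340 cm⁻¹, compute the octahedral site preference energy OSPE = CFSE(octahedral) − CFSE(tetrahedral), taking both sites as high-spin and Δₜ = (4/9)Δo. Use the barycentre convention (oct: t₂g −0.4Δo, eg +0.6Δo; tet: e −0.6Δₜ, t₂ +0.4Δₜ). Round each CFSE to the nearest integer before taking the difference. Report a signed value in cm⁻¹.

In an octahedral site d⁹ (HS) is t₂g⁶ eg³, giving CFSE(oct) = -0.6Δo = -4404 cm⁻¹.
Tetrahedral: e⁴ t₂⁵, CFSE = 4(−0.6) + 5(+0.4) = -0.4Δₜ = -0.4 × (4/9) × 7340 = -1305 cm⁻¹.
OSPE = CFSE(oct) − CFSE(tet) = -4404 − (-1305) = -3099 cm⁻¹.

-3099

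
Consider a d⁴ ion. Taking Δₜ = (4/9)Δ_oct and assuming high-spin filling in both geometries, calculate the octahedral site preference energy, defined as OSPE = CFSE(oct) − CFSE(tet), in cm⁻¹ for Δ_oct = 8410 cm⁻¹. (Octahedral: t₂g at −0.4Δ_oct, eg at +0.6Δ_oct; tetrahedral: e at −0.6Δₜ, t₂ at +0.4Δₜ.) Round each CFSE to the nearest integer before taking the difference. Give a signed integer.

Octahedral high-spin t₂g³ eg¹: CFSE = -0.6 × 8410 = -5046 cm⁻¹.
In a tetrahedral site the filling is e² t₂²: CFSE(tet) = -0.4Δₜ = -0.4 × (4/9)(8410) = -1495 cm⁻¹.
OSPE = CFSE(oct) − CFSE(tet) = -5046 − (-1495) = -3551 cm⁻¹.

-3551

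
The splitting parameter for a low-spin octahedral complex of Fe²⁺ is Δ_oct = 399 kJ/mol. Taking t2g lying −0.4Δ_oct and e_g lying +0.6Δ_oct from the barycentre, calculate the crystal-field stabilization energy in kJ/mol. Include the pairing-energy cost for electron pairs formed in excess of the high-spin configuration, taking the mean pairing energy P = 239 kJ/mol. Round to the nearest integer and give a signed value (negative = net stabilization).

Fe is in group 8, so Fe²⁺ is d⁶ (8 − 2 = 6).
Electron filling gives t2g^6 e_g^0.
Orbital CFSE = 6(-0.4) + 0(0.6) = -2.4Δ_oct = -2.4 × 399 = -958 kJ/mol.
High-spin d⁶ would be t2g^4 e_g^2 with 1 pair; low-spin has 3, so 2 excess pairs cost +2P = +478 kJ/mol.
Overall CFSE = -958 + 478 = -480 kJ/mol.

-480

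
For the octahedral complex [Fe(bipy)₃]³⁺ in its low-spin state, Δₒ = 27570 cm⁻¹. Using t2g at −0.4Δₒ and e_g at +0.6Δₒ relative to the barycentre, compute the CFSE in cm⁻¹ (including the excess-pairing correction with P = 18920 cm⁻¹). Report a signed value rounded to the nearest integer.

bipy is neutral, so the +3 overall charge sits on Fe: oxidation state +3.
Fe is in group 8, so Fe³⁺ is d⁵ (8 − 3 = 5).
Configuration: t2g^5 e_g^0.
Orbital CFSE = 5(-0.4) + 0(0.6) = -2.0Δₒ = -2.0 × 27570 = -55140 cm⁻¹.
High-spin d⁵ would be t2g^3 e_g^2 with 0 pairs; low-spin has 2, so 2 excess pairs cost +2P = +37840 cm⁻¹.
Overall CFSE = -55140 + 37840 = -17300 cm⁻¹.

-17300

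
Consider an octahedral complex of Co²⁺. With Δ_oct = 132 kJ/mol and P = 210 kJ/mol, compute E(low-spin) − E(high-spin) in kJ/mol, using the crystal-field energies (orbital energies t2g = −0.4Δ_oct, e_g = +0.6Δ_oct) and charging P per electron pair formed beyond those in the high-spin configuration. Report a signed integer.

78

Co²⁺: group 9, so d-count = 9 − 2 = 7.
High-spin d⁷ fills as t2g^5 e_g^2 with CFSE 5(−0.4) + 2(+0.6) = -0.8Δ_oct = -106 kJ/mol.
Low-spin t2g^6 e_g^1 gives -1.8Δ_oct = -238 kJ/mol, but forming 1 extra pair costs 1P = 210 kJ/mol, so E(LS) = -238 + 210 = -28 kJ/mol.
Thus E(LS) − E(HS) = 78 kJ/mol.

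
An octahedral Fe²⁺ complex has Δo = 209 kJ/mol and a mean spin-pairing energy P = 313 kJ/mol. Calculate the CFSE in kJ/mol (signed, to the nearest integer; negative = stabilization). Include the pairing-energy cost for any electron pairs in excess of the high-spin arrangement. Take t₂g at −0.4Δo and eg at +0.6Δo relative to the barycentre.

-84

Fe sits in group 8; removing 2 electrons leaves Fe²⁺ with 8 − 2 = 6 d electrons.
Since Δo = 209 kJ/mol < P = 313 kJ/mol, the complex adopts the high-spin configuration.
That gives t₂g⁴ eg².
Orbital CFSE = -0.4Δo = -0.4 × 209 = -84 kJ/mol.
High-spin has no excess pairs, so no pairing correction applies.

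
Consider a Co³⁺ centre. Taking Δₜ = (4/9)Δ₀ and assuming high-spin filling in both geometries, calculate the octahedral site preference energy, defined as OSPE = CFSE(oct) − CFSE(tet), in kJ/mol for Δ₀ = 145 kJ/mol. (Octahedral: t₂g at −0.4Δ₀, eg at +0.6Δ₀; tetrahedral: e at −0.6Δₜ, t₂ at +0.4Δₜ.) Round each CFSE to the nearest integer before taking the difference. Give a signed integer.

Co sits in group 9; removing 3 electrons leaves Co³⁺ with 9 − 3 = 6 d electrons.
Octahedral (high-spin): t2g^4 e_g^2, CFSE = 4(−0.4) + 2(+0.6) = -0.4Δ₀ = -0.4 × 145 = -58 kJ/mol.
Tetrahedral e^3 t2^3 gives -0.6Δₜ = -0.6 × (4/9) × 145 = -39 kJ/mol.
OSPE = CFSE(oct) − CFSE(tet) = -58 − (-39) = -19 kJ/mol.

-19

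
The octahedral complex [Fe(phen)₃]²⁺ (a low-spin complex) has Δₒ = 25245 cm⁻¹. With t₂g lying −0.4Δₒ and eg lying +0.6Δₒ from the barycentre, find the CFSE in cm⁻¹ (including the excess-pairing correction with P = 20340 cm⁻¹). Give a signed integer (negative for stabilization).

-19908

phen is neutral, so the +2 overall charge sits on Fe: oxidation state +2.
Fe sits in group 8; removing 2 electrons leaves Fe²⁺ with 8 − 2 = 6 d electrons.
Electron filling gives t₂g⁶ eg⁰.
Orbital CFSE = 6(-0.4) + 0(0.6) = -2.4Δₒ = -2.4 × 25245 = -60588 cm⁻¹.
Pairing penalty: 3 pairs vs 1 in the high-spin reference → 2 extra × P = 40680 cm⁻¹.
Combining: -60588 + 40680 = -19908 cm⁻¹.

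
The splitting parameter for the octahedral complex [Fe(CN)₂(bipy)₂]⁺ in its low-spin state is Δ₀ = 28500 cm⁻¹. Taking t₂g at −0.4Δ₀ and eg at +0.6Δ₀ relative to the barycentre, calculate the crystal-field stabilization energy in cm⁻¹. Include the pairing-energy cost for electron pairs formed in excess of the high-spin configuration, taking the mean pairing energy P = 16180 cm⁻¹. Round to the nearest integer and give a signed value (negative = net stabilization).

Ligand charges: 2×(-1) from CN⁻ and 2×(+0) from bipy sum to -2; with overall charge +1, Fe is +3.
Fe sits in group 8; removing 3 electrons leaves Fe³⁺ with 8 − 3 = 5 d electrons.
The d⁵ electrons fill as t₂g⁵ eg⁰.
Orbital CFSE = 5(-0.4) + 0(0.6) = -2.0Δ₀ = -2.0 × 28500 = -57000 cm⁻¹.
High-spin d⁵ would be t₂g³ eg² with 0 pairs; low-spin has 2, so 2 excess pairs cost +2P = +32360 cm⁻¹.
Combining: -57000 + 32360 = -24640 cm⁻¹.

-24640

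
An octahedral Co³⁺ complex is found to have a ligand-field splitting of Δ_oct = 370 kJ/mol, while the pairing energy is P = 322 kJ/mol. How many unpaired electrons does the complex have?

Co sits in group 9; removing 3 electrons leaves Co³⁺ with 9 − 3 = 6 d electrons.
Here Δ_oct > P (370 > 322), so the low-spin state is favoured.
That gives t₂g⁶ eg⁰.
Unpaired electrons: 0.

0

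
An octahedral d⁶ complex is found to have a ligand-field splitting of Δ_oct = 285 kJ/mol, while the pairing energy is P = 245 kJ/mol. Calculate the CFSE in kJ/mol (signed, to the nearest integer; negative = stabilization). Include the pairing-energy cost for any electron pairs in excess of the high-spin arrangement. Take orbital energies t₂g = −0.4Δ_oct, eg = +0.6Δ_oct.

-194

With Δ_oct > P the complex is low-spin.
Configuration: t₂g⁶ eg⁰.
Orbital CFSE = -2.4Δ_oct = -2.4 × 285 = -684 kJ/mol.
Excess pairs vs high-spin: 3 − 1 = 2; pairing cost = +490 kJ/mol.
Net CFSE = -684 + 490 = -194 kJ/mol.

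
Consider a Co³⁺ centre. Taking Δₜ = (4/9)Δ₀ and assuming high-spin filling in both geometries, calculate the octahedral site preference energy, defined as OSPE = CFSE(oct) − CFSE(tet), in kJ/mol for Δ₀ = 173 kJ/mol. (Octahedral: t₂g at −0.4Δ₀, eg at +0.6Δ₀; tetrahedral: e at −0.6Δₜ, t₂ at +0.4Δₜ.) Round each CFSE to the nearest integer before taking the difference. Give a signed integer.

Group 9 minus oxidation state +3 gives a d⁶ configuration for Co³⁺.
In an octahedral site d⁶ (HS) is t₂g⁴ eg², giving CFSE(oct) = -0.4Δ₀ = -69 kJ/mol.
Tetrahedral: e³ t₂³, CFSE = 3(−0.6) + 3(+0.4) = -0.6Δₜ = -0.6 × (4/9) × 173 = -46 kJ/mol.
Subtracting, OSPE = -69 − (-46) = -23 kJ/mol.

-23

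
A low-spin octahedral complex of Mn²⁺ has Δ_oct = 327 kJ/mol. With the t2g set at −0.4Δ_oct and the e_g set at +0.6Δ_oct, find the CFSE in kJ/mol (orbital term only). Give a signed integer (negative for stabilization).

Mn²⁺: group 7, so d-count = 7 − 2 = 5.
Electron filling gives t2g^5 e_g^0.
CFSE(orbital) = 5×(-0.4Δ_oct) + 0×(0.6Δ_oct) = -2.0Δ_oct; with Δ_oct = 327 kJ/mol that is -654 kJ/mol.

-654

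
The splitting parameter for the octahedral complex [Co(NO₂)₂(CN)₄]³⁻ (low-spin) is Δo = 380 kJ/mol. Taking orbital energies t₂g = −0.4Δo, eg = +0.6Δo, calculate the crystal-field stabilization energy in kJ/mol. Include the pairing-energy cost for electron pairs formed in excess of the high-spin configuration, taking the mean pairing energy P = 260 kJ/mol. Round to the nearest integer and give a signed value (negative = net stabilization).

Ligand charges: 2×(-1) from NO₂⁻ and 4×(-1) from CN⁻ sum to -6; with overall charge -3, Co is +3.
Group 9 minus oxidation state +3 gives a d⁶ configuration for Co³⁺.
Electron filling gives t₂g⁶ eg⁰.
The orbital stabilization is -2.4Δo = -2.4 × 380 = -912 kJ/mol.
Relative to high-spin t₂g⁴ eg² (1 paired), the low-spin configuration has 2 additional pairs, contributing +2 × 260 = +520 kJ/mol.
Overall CFSE = -912 + 520 = -392 kJ/mol.

-392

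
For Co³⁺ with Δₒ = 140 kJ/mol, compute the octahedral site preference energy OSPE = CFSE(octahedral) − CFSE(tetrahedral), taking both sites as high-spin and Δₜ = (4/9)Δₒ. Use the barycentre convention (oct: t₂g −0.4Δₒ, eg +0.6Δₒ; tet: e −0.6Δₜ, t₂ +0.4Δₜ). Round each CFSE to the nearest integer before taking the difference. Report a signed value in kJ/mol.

Co sits in group 9; removing 3 electrons leaves Co³⁺ with 9 − 3 = 6 d electrons.
Octahedral (high-spin): t₂g⁴ eg², CFSE = 4(−0.4) + 2(+0.6) = -0.4Δₒ = -0.4 × 140 = -56 kJ/mol.
In a tetrahedral site the filling is e³ t₂³: CFSE(tet) = -0.6Δₜ = -0.6 × (4/9)(140) = -37 kJ/mol.
OSPE = -56 − (-37) = -19 kJ/mol.

-19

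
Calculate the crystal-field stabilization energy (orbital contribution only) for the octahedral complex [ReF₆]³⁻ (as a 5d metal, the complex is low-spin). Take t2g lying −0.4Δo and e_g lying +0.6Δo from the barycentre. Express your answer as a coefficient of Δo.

Each F⁻ contributes -1; 6 × (-1) = -6. With overall charge -3, Re is in the +3 oxidation state.
Re is in group 7, so Re³⁺ is d⁴ (7 − 3 = 4).
Configuration: t2g^4 e_g^0.
CFSE = 4(-0.4Δo) + 0(0.6Δo) = -1.6Δo + 0.0Δo = -1.6Δo.

-1.6 Δo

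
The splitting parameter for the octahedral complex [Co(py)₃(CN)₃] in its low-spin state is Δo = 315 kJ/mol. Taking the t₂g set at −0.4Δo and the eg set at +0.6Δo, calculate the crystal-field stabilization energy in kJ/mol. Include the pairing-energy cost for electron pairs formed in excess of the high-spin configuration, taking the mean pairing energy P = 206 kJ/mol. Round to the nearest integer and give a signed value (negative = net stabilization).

-344

Ligand charges: 3×(+0) from py and 3×(-1) from CN⁻ sum to -3; with overall charge +0, Co is +3.
Co sits in group 9; removing 3 electrons leaves Co³⁺ with 9 − 3 = 6 d electrons.
Electron filling gives t₂g⁶ eg⁰.
The orbital stabilization is -2.4Δo = -2.4 × 315 = -756 kJ/mol.
Relative to high-spin t₂g⁴ eg² (1 paired), the low-spin configuration has 2 additional pairs, contributing +2 × 206 = +412 kJ/mol.
Combining: -756 + 412 = -344 kJ/mol.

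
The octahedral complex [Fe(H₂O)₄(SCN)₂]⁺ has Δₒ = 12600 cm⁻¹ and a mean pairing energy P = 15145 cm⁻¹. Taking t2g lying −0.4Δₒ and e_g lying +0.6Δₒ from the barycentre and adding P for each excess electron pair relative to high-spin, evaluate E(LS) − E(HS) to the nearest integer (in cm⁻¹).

5090

Ligand charges: 4×(+0) from H₂O and 2×(-1) from SCN⁻ sum to -2; with overall charge +1, Fe is +3.
Group 8 minus oxidation state +3 gives a d⁵ configuration for Fe³⁺.
High-spin d⁵ fills as t2g^3 e_g^2 with CFSE 3(−0.4) + 2(+0.6) = 0.0Δₒ = 0 cm⁻¹.
Low-spin t2g^5 e_g^0 gives -2.0Δₒ = -25200 cm⁻¹, but forming 2 extra pairs costs 2P = 30290 cm⁻¹, so E(LS) = -25200 + 30290 = 5090 cm⁻¹.
The difference is 5090 − (0) = 5090 cm⁻¹, so high-spin lies lower.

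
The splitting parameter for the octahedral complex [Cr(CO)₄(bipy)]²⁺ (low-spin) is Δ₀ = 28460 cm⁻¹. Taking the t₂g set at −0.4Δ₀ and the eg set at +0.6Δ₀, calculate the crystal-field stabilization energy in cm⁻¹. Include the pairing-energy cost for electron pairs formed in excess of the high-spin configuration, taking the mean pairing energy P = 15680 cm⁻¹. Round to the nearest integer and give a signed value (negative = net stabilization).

-29856

Ligand charges: 4×(+0) from CO and 1×(+0) from bipy sum to +0; with overall charge +2, Cr is +2.
Cr is in group 6, so Cr²⁺ is d⁴ (6 − 2 = 4).
The d⁴ electrons fill as t₂g⁴ eg⁰.
CFSE(orbital) = 4×(-0.4Δ₀) + 0×(0.6Δ₀) = -1.6Δ₀; with Δ₀ = 28460 cm⁻¹ that is -45536 cm⁻¹.
Pairing penalty: 1 pair vs 0 in the high-spin reference → 1 extra × P = 15680 cm⁻¹.
Overall CFSE = -45536 + 15680 = -29856 cm⁻¹.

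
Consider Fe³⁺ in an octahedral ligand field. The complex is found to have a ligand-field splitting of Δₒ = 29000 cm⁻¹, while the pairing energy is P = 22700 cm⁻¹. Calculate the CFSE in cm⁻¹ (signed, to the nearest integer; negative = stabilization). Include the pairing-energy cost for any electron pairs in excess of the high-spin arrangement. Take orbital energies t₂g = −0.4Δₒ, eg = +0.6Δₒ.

Fe is in group 8, so Fe³⁺ is d⁵ (8 − 3 = 5).
With Δₒ > P the complex is low-spin.
Configuration: t₂g⁵ eg⁰.
Orbital CFSE = -2.0Δₒ = -2.0 × 29000 = -58000 cm⁻¹.
Excess pairs vs high-spin: 2 − 0 = 2; pairing cost = +45400 cm⁻¹.
Net CFSE = -58000 + 45400 = -12600 cm⁻¹.

-12600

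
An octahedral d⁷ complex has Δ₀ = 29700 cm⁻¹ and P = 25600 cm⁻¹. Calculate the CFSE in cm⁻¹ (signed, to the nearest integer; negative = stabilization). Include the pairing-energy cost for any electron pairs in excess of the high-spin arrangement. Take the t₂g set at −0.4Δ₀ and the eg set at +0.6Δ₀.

Here Δ₀ > P (29700 > 25600), so the low-spin state is favoured.
That gives t₂g⁶ eg¹.
Orbital CFSE = -1.8Δ₀ = -1.8 × 29700 = -53460 cm⁻¹.
Excess pairs vs high-spin: 3 − 2 = 1; pairing cost = +25600 cm⁻¹.
Net CFSE = -53460 + 25600 = -27860 cm⁻¹.

-27860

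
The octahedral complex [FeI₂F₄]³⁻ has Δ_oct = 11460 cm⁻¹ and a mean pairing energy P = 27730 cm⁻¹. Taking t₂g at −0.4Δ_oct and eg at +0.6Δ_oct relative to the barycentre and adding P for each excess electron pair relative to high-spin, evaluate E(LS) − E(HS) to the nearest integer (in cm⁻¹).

Ligand charges: 2×(-1) from I⁻ and 4×(-1) from F⁻ sum to -6; with overall charge -3, Fe is +3.
Fe³⁺: group 8, so d-count = 8 − 3 = 5.
High-spin d⁵ fills as t₂g³ eg² with CFSE 3(−0.4) + 2(+0.6) = 0.0Δ_oct = 0 cm⁻¹.
Low-spin t₂g⁵ eg⁰ gives -2.0Δ_oct = -22920 cm⁻¹, but forming 2 extra pairs costs 2P = 55460 cm⁻¹, so E(LS) = -22920 + 55460 = 32540 cm⁻¹.
E(LS) − E(HS) = 32540 − (0) = 32540 cm⁻¹.

32540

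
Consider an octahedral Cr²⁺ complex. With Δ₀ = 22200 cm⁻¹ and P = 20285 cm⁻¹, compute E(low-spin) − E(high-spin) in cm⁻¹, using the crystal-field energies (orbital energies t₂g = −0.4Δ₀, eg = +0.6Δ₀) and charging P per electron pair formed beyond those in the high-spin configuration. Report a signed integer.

Group 6 minus oxidation state +2 gives a d⁴ configuration for Cr²⁺.
In the high-spin limit (t₂g³ eg¹) the orbital term is -0.6Δ₀ = -13320 cm⁻¹, with no excess pairing.
Low-spin: t₂g⁴ eg⁰, orbital CFSE = -1.6Δ₀ = -35520 cm⁻¹; plus 1 excess pair × P = +20285 cm⁻¹; total -15235 cm⁻¹.
Thus E(LS) − E(HS) = -1915 cm⁻¹.

-1915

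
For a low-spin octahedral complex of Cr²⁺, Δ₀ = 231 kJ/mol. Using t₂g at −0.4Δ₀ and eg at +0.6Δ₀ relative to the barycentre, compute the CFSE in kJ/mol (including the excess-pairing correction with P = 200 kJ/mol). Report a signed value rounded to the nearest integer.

Cr sits in group 6; removing 2 electrons leaves Cr²⁺ with 6 − 2 = 4 d electrons.
The d⁴ electrons fill as t₂g⁴ eg⁰.
CFSE(orbital) = 4×(-0.4Δ₀) + 0×(0.6Δ₀) = -1.6Δ₀; with Δ₀ = 231 kJ/mol that is -370 kJ/mol.
High-spin d⁴ would be t₂g³ eg¹ with 0 pairs; low-spin has 1, so 1 excess pair costs +1P = +200 kJ/mol.
Net CFSE = -370 + 200 = -170 kJ/mol.

-170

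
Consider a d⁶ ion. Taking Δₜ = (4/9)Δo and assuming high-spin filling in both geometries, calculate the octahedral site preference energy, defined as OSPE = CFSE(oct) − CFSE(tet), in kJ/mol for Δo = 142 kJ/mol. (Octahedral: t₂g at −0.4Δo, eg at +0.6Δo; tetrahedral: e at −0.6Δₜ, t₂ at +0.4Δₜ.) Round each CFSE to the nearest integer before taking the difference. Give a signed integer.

-19

Octahedral high-spin t₂g⁴ eg²: CFSE = -0.4 × 142 = -57 kJ/mol.
Tetrahedral: e³ t₂³, CFSE = 3(−0.6) + 3(+0.4) = -0.6Δₜ = -0.6 × (4/9) × 142 = -38 kJ/mol.
OSPE = -57 − (-38) = -19 kJ/mol.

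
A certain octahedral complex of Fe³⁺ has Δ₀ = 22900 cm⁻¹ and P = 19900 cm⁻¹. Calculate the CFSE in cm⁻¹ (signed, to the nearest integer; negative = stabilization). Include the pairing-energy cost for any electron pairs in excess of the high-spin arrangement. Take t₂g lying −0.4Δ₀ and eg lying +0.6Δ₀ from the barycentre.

Fe is in group 8, so Fe³⁺ is d⁵ (8 − 3 = 5).
Since Δ₀ = 22900 cm⁻¹ > P = 19900 cm⁻¹, the complex adopts the low-spin configuration.
Configuration: t₂g⁵ eg⁰.
Orbital CFSE = -2.0Δ₀ = -2.0 × 22900 = -45800 cm⁻¹.
Excess pairs vs high-spin: 2 − 0 = 2; pairing cost = +39800 cm⁻¹.
Net CFSE = -45800 + 39800 = -6000 cm⁻¹.

-6000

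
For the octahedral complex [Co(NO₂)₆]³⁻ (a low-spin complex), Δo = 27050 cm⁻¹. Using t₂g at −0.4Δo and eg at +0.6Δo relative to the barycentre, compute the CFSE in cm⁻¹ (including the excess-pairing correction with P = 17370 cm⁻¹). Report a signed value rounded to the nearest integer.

-30180

Each NO₂⁻ contributes -1; 6 × (-1) = -6. With overall charge -3, Co is in the +3 oxidation state.
Co is in group 9, so Co³⁺ is d⁶ (9 − 3 = 6).
The d⁶ electrons fill as t₂g⁶ eg⁰.
CFSE(orbital) = 6×(-0.4Δo) + 0×(0.6Δo) = -2.4Δo; with Δo = 27050 cm⁻¹ that is -64920 cm⁻¹.
Relative to high-spin t₂g⁴ eg² (1 paired), the low-spin configuration has 2 additional pairs, contributing +2 × 17370 = +34740 cm⁻¹.
Overall CFSE = -64920 + 34740 = -30180 cm⁻¹.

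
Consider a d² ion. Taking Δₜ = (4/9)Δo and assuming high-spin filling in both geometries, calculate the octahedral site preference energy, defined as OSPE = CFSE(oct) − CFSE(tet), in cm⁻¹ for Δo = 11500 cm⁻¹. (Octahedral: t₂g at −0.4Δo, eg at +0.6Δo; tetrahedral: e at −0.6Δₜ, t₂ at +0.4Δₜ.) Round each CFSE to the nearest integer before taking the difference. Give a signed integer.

-3067

Octahedral high-spin t₂g² eg⁰: CFSE = -0.8 × 11500 = -9200 cm⁻¹.
Tetrahedral e² t₂⁰ gives -1.2Δₜ = -1.2 × (4/9) × 11500 = -6133 cm⁻¹.
Subtracting, OSPE = -9200 − (-6133) = -3067 cm⁻¹.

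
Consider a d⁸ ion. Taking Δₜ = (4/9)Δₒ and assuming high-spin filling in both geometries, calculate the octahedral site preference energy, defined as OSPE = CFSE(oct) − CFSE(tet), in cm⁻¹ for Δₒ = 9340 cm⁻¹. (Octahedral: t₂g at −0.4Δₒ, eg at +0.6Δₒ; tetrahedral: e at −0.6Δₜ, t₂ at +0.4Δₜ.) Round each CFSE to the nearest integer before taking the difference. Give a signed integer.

Octahedral (high-spin): t₂g⁶ eg², CFSE = 6(−0.4) + 2(+0.6) = -1.2Δₒ = -1.2 × 9340 = -11208 cm⁻¹.
In a tetrahedral site the filling is e⁴ t₂⁴: CFSE(tet) = -0.8Δₜ = -0.8 × (4/9)(9340) = -3321 cm⁻¹.
OSPE = CFSE(oct) − CFSE(tet) = -11208 − (-3321) = -7887 cm⁻¹.

-7887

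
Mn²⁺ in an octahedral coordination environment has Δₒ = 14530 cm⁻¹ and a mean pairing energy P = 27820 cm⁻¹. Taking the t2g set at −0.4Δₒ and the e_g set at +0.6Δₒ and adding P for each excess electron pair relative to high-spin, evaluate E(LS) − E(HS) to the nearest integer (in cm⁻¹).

Mn²⁺: group 7, so d-count = 7 − 2 = 5.
High-spin d⁵ fills as t2g^3 e_g^2 with CFSE 3(−0.4) + 2(+0.6) = 0.0Δₒ = 0 cm⁻¹.
Low-spin t2g^5 e_g^0 gives -2.0Δₒ = -29060 cm⁻¹, but forming 2 extra pairs costs 2P = 55640 cm⁻¹, so E(LS) = -29060 + 55640 = 26580 cm⁻¹.
The difference is 26580 − (0) = 26580 cm⁻¹, so high-spin lies lower.

26580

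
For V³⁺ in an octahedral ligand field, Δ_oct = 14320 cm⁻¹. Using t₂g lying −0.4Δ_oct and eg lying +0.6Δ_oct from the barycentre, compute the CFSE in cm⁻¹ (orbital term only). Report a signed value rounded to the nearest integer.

-11456

V sits in group 5; removing 3 electrons leaves V³⁺ with 5 − 3 = 2 d electrons.
Electron filling gives t₂g² eg⁰.
Orbital CFSE = 2(-0.4) + 0(0.6) = -0.8Δ_oct = -0.8 × 14320 = -11456 cm⁻¹.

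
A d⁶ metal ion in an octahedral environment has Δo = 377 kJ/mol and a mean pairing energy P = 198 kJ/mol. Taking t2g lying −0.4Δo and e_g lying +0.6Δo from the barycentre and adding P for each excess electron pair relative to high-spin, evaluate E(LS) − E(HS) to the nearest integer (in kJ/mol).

-358

High-spin d⁶ fills as t2g^4 e_g^2 with CFSE 4(−0.4) + 2(+0.6) = -0.4Δo = -151 kJ/mol.
Low-spin t2g^6 e_g^0 gives -2.4Δo = -905 kJ/mol, but forming 2 extra pairs costs 2P = 396 kJ/mol, so E(LS) = -905 + 396 = -509 kJ/mol.
The difference is -509 − (-151) = -358 kJ/mol, so low-spin lies lower.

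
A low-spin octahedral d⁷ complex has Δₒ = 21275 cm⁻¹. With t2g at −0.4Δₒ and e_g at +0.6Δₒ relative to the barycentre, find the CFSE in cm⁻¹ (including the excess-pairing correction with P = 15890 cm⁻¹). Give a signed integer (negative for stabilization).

The d⁷ electrons fill as t2g^6 e_g^1.
Orbital CFSE = 6(-0.4) + 1(0.6) = -1.8Δₒ = -1.8 × 21275 = -38295 cm⁻¹.
Pairing penalty: 3 pairs vs 2 in the high-spin reference → 1 extra × P = 15890 cm⁻¹.
Combining: -38295 + 15890 = -22405 cm⁻¹.

-22405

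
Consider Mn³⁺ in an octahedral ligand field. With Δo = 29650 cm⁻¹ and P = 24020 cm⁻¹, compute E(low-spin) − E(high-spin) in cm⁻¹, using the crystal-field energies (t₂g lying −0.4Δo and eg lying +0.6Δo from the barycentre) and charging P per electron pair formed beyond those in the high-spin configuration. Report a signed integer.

Mn sits in group 7; removing 3 electrons leaves Mn³⁺ with 7 − 3 = 4 d electrons.
In the high-spin limit (t₂g³ eg¹) the orbital term is -0.6Δo = -17790 cm⁻¹, with no excess pairing.
For low-spin the configuration is t₂g⁴ eg⁰: orbital energy -1.6 × 29650 = -47440 cm⁻¹, and 1 additional pair relative to high-spin adds 24020 cm⁻¹, giving -23420 cm⁻¹.
Thus E(LS) − E(HS) = -5630 cm⁻¹.

-5630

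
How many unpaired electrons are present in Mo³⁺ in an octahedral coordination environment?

Mo sits in group 6; removing 3 electrons leaves Mo³⁺ with 6 − 3 = 3 d electrons.
Configuration: t2g^3 e_g^0, giving 3 unpaired electrons.

3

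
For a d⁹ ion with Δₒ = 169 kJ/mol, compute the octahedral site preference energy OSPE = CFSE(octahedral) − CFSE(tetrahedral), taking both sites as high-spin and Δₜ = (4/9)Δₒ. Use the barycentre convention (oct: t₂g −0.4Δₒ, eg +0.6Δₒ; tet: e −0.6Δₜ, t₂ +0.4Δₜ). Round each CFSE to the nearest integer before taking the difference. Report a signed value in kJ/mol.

-71

In an octahedral site d⁹ (HS) is t2g^6 e_g^3, giving CFSE(oct) = -0.6Δₒ = -101 kJ/mol.
In a tetrahedral site the filling is e^4 t2^5: CFSE(tet) = -0.4Δₜ = -0.4 × (4/9)(169) = -30 kJ/mol.
OSPE = -101 − (-30) = -71 kJ/mol.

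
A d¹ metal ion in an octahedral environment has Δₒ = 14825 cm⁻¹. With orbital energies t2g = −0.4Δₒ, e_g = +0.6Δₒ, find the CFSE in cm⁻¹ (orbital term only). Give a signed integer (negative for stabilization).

-5930

For octahedral d¹ the high- and low-spin configurations coincide.
Electron filling gives t2g^1 e_g^0.
CFSE(orbital) = 1×(-0.4Δₒ) + 0×(0.6Δₒ) = -0.4Δₒ; with Δₒ = 14825 cm⁻¹ that is -5930 cm⁻¹.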